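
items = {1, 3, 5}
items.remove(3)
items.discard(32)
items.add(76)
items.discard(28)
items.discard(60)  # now {1, 5, 76}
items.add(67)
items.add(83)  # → {1, 5, 67, 76, 83}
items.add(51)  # {1, 5, 51, 67, 76, 83}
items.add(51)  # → {1, 5, 51, 67, 76, 83}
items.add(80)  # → {1, 5, 51, 67, 76, 80, 83}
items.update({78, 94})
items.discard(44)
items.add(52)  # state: {1, 5, 51, 52, 67, 76, 78, 80, 83, 94}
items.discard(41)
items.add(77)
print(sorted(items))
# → [1, 5, 51, 52, 67, 76, 77, 78, 80, 83, 94]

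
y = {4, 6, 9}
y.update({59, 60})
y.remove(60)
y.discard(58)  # {4, 6, 9, 59}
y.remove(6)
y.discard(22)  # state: {4, 9, 59}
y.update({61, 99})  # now {4, 9, 59, 61, 99}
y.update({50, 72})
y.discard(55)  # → {4, 9, 50, 59, 61, 72, 99}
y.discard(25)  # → {4, 9, 50, 59, 61, 72, 99}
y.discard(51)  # {4, 9, 50, 59, 61, 72, 99}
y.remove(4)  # {9, 50, 59, 61, 72, 99}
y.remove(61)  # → {9, 50, 59, 72, 99}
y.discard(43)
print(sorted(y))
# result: [9, 50, 59, 72, 99]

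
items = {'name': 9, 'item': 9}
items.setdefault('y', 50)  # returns 50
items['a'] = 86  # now {'name': 9, 'item': 9, 'y': 50, 'a': 86}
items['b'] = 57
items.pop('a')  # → 86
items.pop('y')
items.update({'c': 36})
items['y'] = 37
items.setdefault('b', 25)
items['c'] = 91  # {'name': 9, 'item': 9, 'b': 57, 'c': 91, 'y': 37}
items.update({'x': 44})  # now {'name': 9, 'item': 9, 'b': 57, 'c': 91, 'y': 37, 'x': 44}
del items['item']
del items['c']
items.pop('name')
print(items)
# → {'b': 57, 'y': 37, 'x': 44}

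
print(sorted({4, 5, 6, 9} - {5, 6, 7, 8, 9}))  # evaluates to [4]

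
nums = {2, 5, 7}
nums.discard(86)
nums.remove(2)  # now {5, 7}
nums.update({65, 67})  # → {5, 7, 65, 67}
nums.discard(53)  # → {5, 7, 65, 67}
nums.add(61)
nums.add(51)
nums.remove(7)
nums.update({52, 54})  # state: {5, 51, 52, 54, 61, 65, 67}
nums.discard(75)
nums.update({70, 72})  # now {5, 51, 52, 54, 61, 65, 67, 70, 72}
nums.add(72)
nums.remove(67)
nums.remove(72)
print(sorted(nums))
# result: [5, 51, 52, 54, 61, 65, 70]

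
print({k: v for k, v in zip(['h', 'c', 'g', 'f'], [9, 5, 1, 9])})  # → {'h': 9, 'c': 5, 'g': 1, 'f': 9}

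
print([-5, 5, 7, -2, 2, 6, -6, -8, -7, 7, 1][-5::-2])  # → [-6, 2, 7, -5]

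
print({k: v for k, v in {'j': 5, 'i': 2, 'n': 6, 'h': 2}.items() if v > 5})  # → {'n': 6}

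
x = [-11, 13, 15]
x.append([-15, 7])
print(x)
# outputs [-11, 13, 15, [-15, 7]]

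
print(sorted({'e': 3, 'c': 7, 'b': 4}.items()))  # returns [('b', 4), ('c', 7), ('e', 3)]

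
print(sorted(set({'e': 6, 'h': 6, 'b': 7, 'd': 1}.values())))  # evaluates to [1, 6, 7]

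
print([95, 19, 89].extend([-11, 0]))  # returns None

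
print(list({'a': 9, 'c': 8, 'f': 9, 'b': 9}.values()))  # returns [9, 8, 9, 9]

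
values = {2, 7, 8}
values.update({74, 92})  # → {2, 7, 8, 74, 92}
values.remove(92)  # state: {2, 7, 8, 74}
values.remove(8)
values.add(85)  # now {2, 7, 74, 85}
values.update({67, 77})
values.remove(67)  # {2, 7, 74, 77, 85}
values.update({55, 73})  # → {2, 7, 55, 73, 74, 77, 85}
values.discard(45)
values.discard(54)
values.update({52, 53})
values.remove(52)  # {2, 7, 53, 55, 73, 74, 77, 85}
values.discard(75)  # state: {2, 7, 53, 55, 73, 74, 77, 85}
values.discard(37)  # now {2, 7, 53, 55, 73, 74, 77, 85}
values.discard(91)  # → {2, 7, 53, 55, 73, 74, 77, 85}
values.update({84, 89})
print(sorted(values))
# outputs [2, 7, 53, 55, 73, 74, 77, 84, 85, 89]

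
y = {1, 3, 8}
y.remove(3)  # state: {1, 8}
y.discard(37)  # {1, 8}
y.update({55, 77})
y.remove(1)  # {8, 55, 77}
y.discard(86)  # {8, 55, 77}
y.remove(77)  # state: {8, 55}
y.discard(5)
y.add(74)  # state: {8, 55, 74}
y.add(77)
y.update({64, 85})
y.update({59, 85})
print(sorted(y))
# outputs [8, 55, 59, 64, 74, 77, 85]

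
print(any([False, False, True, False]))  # True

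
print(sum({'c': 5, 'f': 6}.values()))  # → 11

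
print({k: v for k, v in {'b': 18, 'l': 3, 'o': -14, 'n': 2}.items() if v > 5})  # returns {'b': 18}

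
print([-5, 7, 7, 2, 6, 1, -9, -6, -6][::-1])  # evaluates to [-6, -6, -9, 1, 6, 2, 7, 7, -5]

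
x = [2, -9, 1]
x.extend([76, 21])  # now [2, -9, 1, 76, 21]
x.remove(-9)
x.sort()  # [1, 2, 21, 76]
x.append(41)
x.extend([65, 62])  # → [1, 2, 21, 76, 41, 65, 62]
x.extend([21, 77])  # [1, 2, 21, 76, 41, 65, 62, 21, 77]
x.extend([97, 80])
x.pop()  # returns 80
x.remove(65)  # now [1, 2, 21, 76, 41, 62, 21, 77, 97]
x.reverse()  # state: [97, 77, 21, 62, 41, 76, 21, 2, 1]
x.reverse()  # [1, 2, 21, 76, 41, 62, 21, 77, 97]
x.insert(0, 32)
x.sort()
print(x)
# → [1, 2, 21, 21, 32, 41, 62, 76, 77, 97]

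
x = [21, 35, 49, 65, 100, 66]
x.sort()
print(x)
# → [21, 35, 49, 65, 66, 100]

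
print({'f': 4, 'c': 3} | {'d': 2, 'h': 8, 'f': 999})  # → {'f': 999, 'c': 3, 'd': 2, 'h': 8}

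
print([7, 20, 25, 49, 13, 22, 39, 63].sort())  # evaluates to None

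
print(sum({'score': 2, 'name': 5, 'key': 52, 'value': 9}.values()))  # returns 68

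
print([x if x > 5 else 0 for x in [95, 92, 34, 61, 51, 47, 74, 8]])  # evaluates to [95, 92, 34, 61, 51, 47, 74, 8]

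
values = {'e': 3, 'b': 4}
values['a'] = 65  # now {'e': 3, 'b': 4, 'a': 65}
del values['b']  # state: {'e': 3, 'a': 65}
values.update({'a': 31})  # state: {'e': 3, 'a': 31}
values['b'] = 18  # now {'e': 3, 'a': 31, 'b': 18}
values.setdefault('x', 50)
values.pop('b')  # 18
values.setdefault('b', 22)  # 22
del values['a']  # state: {'e': 3, 'x': 50, 'b': 22}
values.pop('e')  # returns 3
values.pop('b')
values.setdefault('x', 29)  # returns 50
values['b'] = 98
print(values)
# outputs {'x': 50, 'b': 98}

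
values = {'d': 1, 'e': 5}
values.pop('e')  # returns 5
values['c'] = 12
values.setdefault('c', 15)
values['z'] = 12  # {'d': 1, 'c': 12, 'z': 12}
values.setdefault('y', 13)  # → 13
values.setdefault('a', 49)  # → 49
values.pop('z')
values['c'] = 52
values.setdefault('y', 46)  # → 13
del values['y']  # {'d': 1, 'c': 52, 'a': 49}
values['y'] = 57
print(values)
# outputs {'d': 1, 'c': 52, 'a': 49, 'y': 57}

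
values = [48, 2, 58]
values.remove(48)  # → [2, 58]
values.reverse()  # [58, 2]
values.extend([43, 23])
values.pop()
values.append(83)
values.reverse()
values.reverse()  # [58, 2, 43, 83]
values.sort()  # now [2, 43, 58, 83]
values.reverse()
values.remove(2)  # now [83, 58, 43]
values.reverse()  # [43, 58, 83]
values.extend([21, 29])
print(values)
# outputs [43, 58, 83, 21, 29]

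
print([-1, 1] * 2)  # [-1, 1, -1, 1]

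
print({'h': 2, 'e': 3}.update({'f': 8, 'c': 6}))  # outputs None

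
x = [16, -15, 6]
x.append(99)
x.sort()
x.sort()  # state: [-15, 6, 16, 99]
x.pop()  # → 99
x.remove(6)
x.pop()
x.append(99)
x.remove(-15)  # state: [99]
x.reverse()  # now [99]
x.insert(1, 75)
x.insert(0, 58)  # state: [58, 99, 75]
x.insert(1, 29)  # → [58, 29, 99, 75]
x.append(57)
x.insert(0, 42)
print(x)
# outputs [42, 58, 29, 99, 75, 57]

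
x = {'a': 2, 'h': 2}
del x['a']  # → {'h': 2}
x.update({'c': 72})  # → {'h': 2, 'c': 72}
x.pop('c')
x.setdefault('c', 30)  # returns 30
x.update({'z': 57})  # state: {'h': 2, 'c': 30, 'z': 57}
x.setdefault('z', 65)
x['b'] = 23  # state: {'h': 2, 'c': 30, 'z': 57, 'b': 23}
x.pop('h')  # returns 2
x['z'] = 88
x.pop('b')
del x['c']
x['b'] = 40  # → {'z': 88, 'b': 40}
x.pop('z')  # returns 88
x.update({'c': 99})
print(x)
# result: {'b': 40, 'c': 99}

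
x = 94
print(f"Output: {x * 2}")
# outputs Output: 188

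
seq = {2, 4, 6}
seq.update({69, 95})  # {2, 4, 6, 69, 95}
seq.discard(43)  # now {2, 4, 6, 69, 95}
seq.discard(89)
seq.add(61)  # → {2, 4, 6, 61, 69, 95}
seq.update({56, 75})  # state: {2, 4, 6, 56, 61, 69, 75, 95}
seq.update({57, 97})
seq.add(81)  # {2, 4, 6, 56, 57, 61, 69, 75, 81, 95, 97}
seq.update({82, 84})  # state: {2, 4, 6, 56, 57, 61, 69, 75, 81, 82, 84, 95, 97}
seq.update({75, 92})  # {2, 4, 6, 56, 57, 61, 69, 75, 81, 82, 84, 92, 95, 97}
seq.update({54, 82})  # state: {2, 4, 6, 54, 56, 57, 61, 69, 75, 81, 82, 84, 92, 95, 97}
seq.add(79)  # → {2, 4, 6, 54, 56, 57, 61, 69, 75, 79, 81, 82, 84, 92, 95, 97}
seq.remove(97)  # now {2, 4, 6, 54, 56, 57, 61, 69, 75, 79, 81, 82, 84, 92, 95}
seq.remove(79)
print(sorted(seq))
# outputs [2, 4, 6, 54, 56, 57, 61, 69, 75, 81, 82, 84, 92, 95]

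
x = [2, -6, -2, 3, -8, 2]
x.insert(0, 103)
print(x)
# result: [103, 2, -6, -2, 3, -8, 2]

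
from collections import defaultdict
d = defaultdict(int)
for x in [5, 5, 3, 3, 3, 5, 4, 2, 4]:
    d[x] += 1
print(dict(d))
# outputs {5: 3, 3: 3, 4: 2, 2: 1}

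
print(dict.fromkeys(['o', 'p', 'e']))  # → {'o': None, 'p': None, 'e': None}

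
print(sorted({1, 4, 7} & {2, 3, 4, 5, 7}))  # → [4, 7]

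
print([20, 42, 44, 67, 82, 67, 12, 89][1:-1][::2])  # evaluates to [42, 67, 67]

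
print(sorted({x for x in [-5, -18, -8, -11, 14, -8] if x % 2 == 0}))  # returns [-18, -8, 14]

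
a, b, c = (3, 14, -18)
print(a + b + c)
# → -1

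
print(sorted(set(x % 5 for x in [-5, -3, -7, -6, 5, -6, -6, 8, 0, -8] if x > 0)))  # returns [0, 3]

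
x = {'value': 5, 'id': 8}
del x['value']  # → {'id': 8}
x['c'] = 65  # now {'id': 8, 'c': 65}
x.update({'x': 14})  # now {'id': 8, 'c': 65, 'x': 14}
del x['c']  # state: {'id': 8, 'x': 14}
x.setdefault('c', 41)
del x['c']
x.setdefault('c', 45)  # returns 45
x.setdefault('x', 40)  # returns 14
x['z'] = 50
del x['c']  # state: {'id': 8, 'x': 14, 'z': 50}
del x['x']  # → {'id': 8, 'z': 50}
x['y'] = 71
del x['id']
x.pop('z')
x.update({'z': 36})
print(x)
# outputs {'y': 71, 'z': 36}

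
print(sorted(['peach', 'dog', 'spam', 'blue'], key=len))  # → ['dog', 'spam', 'blue', 'peach']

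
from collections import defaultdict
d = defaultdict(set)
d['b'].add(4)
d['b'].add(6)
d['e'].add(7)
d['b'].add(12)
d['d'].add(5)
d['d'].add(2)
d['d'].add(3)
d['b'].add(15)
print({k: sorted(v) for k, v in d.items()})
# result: {'b': [4, 6, 12, 15], 'e': [7], 'd': [2, 3, 5]}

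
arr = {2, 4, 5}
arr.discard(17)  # {2, 4, 5}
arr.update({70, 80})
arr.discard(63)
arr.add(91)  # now {2, 4, 5, 70, 80, 91}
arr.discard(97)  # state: {2, 4, 5, 70, 80, 91}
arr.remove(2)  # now {4, 5, 70, 80, 91}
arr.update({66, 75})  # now {4, 5, 66, 70, 75, 80, 91}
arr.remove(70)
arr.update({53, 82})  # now {4, 5, 53, 66, 75, 80, 82, 91}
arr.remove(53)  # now {4, 5, 66, 75, 80, 82, 91}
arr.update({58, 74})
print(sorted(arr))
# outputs [4, 5, 58, 66, 74, 75, 80, 82, 91]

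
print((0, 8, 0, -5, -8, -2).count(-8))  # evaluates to 1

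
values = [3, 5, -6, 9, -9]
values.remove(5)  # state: [3, -6, 9, -9]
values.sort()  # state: [-9, -6, 3, 9]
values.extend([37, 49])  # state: [-9, -6, 3, 9, 37, 49]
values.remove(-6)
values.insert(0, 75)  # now [75, -9, 3, 9, 37, 49]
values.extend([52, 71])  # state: [75, -9, 3, 9, 37, 49, 52, 71]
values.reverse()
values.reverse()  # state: [75, -9, 3, 9, 37, 49, 52, 71]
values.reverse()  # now [71, 52, 49, 37, 9, 3, -9, 75]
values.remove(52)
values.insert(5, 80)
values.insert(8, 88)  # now [71, 49, 37, 9, 3, 80, -9, 75, 88]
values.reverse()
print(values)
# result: [88, 75, -9, 80, 3, 9, 37, 49, 71]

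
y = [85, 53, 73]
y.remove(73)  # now [85, 53]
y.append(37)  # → [85, 53, 37]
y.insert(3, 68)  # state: [85, 53, 37, 68]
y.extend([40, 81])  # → [85, 53, 37, 68, 40, 81]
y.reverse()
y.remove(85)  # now [81, 40, 68, 37, 53]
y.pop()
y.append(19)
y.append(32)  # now [81, 40, 68, 37, 19, 32]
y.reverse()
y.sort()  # [19, 32, 37, 40, 68, 81]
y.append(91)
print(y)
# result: [19, 32, 37, 40, 68, 81, 91]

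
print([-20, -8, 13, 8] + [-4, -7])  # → [-20, -8, 13, 8, -4, -7]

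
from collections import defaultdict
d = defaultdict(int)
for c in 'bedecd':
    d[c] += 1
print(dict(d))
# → {'b': 1, 'e': 2, 'd': 2, 'c': 1}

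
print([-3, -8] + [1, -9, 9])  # [-3, -8, 1, -9, 9]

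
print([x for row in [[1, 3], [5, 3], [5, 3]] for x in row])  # [1, 3, 5, 3, 5, 3]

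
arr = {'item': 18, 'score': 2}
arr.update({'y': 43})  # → {'item': 18, 'score': 2, 'y': 43}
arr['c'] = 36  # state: {'item': 18, 'score': 2, 'y': 43, 'c': 36}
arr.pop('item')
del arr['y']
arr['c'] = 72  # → {'score': 2, 'c': 72}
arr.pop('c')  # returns 72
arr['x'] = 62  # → {'score': 2, 'x': 62}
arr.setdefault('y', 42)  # 42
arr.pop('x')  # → 62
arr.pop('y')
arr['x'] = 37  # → {'score': 2, 'x': 37}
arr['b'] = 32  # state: {'score': 2, 'x': 37, 'b': 32}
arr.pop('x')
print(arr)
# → {'score': 2, 'b': 32}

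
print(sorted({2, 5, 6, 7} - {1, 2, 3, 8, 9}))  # [5, 6, 7]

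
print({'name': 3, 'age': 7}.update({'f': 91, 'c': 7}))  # None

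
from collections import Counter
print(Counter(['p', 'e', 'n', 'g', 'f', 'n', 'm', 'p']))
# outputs Counter({'p': 2, 'n': 2, 'e': 1, 'g': 1, 'f': 1, 'm': 1})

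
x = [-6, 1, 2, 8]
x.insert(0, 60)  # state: [60, -6, 1, 2, 8]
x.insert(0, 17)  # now [17, 60, -6, 1, 2, 8]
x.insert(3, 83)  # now [17, 60, -6, 83, 1, 2, 8]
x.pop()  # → 8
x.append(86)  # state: [17, 60, -6, 83, 1, 2, 86]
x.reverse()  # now [86, 2, 1, 83, -6, 60, 17]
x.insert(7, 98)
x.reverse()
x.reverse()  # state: [86, 2, 1, 83, -6, 60, 17, 98]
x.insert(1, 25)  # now [86, 25, 2, 1, 83, -6, 60, 17, 98]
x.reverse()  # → [98, 17, 60, -6, 83, 1, 2, 25, 86]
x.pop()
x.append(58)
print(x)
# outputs [98, 17, 60, -6, 83, 1, 2, 25, 58]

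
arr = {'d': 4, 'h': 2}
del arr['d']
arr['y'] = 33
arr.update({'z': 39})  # {'h': 2, 'y': 33, 'z': 39}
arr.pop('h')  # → 2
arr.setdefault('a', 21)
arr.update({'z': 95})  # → {'y': 33, 'z': 95, 'a': 21}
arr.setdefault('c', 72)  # 72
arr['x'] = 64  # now {'y': 33, 'z': 95, 'a': 21, 'c': 72, 'x': 64}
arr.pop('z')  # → 95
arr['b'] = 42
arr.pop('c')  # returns 72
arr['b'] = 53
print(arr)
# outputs {'y': 33, 'a': 21, 'x': 64, 'b': 53}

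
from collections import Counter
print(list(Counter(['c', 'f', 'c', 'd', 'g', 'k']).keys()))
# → ['c', 'f', 'd', 'g', 'k']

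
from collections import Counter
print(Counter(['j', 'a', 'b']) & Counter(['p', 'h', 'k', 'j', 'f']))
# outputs Counter({'j': 1})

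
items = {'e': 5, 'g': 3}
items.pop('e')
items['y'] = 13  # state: {'g': 3, 'y': 13}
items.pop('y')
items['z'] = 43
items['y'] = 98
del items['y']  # {'g': 3, 'z': 43}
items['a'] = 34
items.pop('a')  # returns 34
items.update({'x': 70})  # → {'g': 3, 'z': 43, 'x': 70}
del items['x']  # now {'g': 3, 'z': 43}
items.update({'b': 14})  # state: {'g': 3, 'z': 43, 'b': 14}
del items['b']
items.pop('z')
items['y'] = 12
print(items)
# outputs {'g': 3, 'y': 12}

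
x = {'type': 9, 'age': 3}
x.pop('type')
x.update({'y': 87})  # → {'age': 3, 'y': 87}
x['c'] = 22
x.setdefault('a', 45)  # 45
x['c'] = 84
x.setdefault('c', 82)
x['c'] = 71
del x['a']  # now {'age': 3, 'y': 87, 'c': 71}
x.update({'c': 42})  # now {'age': 3, 'y': 87, 'c': 42}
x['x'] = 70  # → {'age': 3, 'y': 87, 'c': 42, 'x': 70}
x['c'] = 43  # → {'age': 3, 'y': 87, 'c': 43, 'x': 70}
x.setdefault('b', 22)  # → 22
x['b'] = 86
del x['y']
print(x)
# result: {'age': 3, 'c': 43, 'x': 70, 'b': 86}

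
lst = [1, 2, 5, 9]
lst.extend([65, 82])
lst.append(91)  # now [1, 2, 5, 9, 65, 82, 91]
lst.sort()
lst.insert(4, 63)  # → [1, 2, 5, 9, 63, 65, 82, 91]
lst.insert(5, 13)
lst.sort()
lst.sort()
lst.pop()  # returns 91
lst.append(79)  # [1, 2, 5, 9, 13, 63, 65, 82, 79]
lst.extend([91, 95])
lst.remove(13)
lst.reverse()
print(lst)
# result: [95, 91, 79, 82, 65, 63, 9, 5, 2, 1]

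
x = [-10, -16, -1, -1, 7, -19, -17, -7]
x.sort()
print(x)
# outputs [-19, -17, -16, -10, -7, -1, -1, 7]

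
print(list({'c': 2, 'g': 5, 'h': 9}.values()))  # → [2, 5, 9]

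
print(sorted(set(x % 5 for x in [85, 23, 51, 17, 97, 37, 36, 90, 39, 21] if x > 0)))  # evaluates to [0, 1, 2, 3, 4]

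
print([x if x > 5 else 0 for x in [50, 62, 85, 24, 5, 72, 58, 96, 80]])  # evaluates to [50, 62, 85, 24, 0, 72, 58, 96, 80]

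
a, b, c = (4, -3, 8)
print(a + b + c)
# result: 9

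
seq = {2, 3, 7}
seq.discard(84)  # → {2, 3, 7}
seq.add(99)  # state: {2, 3, 7, 99}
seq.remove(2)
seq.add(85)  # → {3, 7, 85, 99}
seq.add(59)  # {3, 7, 59, 85, 99}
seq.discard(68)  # {3, 7, 59, 85, 99}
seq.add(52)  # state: {3, 7, 52, 59, 85, 99}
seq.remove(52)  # {3, 7, 59, 85, 99}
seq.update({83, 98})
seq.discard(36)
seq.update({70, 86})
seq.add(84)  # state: {3, 7, 59, 70, 83, 84, 85, 86, 98, 99}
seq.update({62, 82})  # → {3, 7, 59, 62, 70, 82, 83, 84, 85, 86, 98, 99}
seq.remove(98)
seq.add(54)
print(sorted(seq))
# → [3, 7, 54, 59, 62, 70, 82, 83, 84, 85, 86, 99]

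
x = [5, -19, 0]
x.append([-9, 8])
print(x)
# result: [5, -19, 0, [-9, 8]]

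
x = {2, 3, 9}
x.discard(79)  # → {2, 3, 9}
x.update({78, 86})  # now {2, 3, 9, 78, 86}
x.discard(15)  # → {2, 3, 9, 78, 86}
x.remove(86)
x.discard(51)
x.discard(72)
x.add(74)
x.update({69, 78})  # {2, 3, 9, 69, 74, 78}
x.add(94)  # {2, 3, 9, 69, 74, 78, 94}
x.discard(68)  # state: {2, 3, 9, 69, 74, 78, 94}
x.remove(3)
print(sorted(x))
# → [2, 9, 69, 74, 78, 94]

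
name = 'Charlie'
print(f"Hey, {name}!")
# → Hey, Charlie!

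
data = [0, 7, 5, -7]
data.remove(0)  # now [7, 5, -7]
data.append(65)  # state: [7, 5, -7, 65]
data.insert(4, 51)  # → [7, 5, -7, 65, 51]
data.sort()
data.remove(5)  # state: [-7, 7, 51, 65]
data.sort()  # [-7, 7, 51, 65]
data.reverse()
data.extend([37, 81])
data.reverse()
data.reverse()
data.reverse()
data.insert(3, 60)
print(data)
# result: [81, 37, -7, 60, 7, 51, 65]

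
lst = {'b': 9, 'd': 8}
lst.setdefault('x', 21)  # 21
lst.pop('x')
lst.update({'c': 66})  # {'b': 9, 'd': 8, 'c': 66}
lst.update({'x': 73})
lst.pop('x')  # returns 73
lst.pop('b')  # 9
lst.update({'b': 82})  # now {'d': 8, 'c': 66, 'b': 82}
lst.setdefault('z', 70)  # 70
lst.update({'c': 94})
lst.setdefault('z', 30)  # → 70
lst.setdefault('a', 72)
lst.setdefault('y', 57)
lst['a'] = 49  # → {'d': 8, 'c': 94, 'b': 82, 'z': 70, 'a': 49, 'y': 57}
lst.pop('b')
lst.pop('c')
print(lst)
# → {'d': 8, 'z': 70, 'a': 49, 'y': 57}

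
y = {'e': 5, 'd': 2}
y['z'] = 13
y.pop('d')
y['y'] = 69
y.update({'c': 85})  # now {'e': 5, 'z': 13, 'y': 69, 'c': 85}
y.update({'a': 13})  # {'e': 5, 'z': 13, 'y': 69, 'c': 85, 'a': 13}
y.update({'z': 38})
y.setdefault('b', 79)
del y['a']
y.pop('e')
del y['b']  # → {'z': 38, 'y': 69, 'c': 85}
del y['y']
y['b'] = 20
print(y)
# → {'z': 38, 'c': 85, 'b': 20}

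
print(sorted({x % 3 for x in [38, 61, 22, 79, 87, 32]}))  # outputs [0, 1, 2]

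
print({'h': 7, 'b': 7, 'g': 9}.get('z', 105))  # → 105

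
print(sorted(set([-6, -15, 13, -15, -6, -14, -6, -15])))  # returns [-15, -14, -6, 13]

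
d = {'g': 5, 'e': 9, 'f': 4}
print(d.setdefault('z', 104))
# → 104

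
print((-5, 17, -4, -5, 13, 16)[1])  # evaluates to 17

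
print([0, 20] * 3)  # [0, 20, 0, 20, 0, 20]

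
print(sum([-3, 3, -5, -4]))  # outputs -9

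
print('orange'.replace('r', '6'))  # o6ange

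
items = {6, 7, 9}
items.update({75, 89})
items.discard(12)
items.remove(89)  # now {6, 7, 9, 75}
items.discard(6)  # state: {7, 9, 75}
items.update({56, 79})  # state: {7, 9, 56, 75, 79}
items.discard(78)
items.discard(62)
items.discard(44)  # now {7, 9, 56, 75, 79}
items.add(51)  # {7, 9, 51, 56, 75, 79}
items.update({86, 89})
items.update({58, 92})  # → {7, 9, 51, 56, 58, 75, 79, 86, 89, 92}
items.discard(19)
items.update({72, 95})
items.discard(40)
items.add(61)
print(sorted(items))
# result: [7, 9, 51, 56, 58, 61, 72, 75, 79, 86, 89, 92, 95]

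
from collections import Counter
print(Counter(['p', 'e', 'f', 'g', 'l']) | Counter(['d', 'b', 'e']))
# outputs Counter({'p': 1, 'e': 1, 'f': 1, 'g': 1, 'l': 1, 'd': 1, 'b': 1})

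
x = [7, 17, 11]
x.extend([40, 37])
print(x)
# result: [7, 17, 11, 40, 37]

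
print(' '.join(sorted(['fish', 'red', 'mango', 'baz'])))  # baz fish mango red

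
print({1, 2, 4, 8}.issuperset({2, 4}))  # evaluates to True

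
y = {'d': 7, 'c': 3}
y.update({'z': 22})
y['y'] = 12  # {'d': 7, 'c': 3, 'z': 22, 'y': 12}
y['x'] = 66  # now {'d': 7, 'c': 3, 'z': 22, 'y': 12, 'x': 66}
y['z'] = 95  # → {'d': 7, 'c': 3, 'z': 95, 'y': 12, 'x': 66}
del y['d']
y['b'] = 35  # {'c': 3, 'z': 95, 'y': 12, 'x': 66, 'b': 35}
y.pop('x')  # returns 66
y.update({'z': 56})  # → {'c': 3, 'z': 56, 'y': 12, 'b': 35}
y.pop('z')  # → 56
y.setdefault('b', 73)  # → 35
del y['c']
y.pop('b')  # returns 35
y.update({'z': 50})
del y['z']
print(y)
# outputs {'y': 12}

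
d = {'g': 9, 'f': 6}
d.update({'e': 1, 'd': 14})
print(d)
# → {'g': 9, 'f': 6, 'e': 1, 'd': 14}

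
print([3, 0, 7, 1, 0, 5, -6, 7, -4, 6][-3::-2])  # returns [7, 5, 1, 0]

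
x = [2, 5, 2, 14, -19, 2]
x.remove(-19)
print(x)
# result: [2, 5, 2, 14, 2]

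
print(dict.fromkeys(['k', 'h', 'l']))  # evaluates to {'k': None, 'h': None, 'l': None}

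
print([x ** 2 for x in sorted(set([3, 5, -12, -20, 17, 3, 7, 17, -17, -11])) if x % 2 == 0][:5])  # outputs [400, 144]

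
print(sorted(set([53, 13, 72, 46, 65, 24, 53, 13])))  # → [13, 24, 46, 53, 65, 72]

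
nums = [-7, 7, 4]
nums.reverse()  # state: [4, 7, -7]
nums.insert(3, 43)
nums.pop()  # 43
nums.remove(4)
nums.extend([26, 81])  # [7, -7, 26, 81]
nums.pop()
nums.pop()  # 26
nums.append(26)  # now [7, -7, 26]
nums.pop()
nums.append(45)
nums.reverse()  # [45, -7, 7]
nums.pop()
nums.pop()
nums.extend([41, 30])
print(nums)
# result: [45, 41, 30]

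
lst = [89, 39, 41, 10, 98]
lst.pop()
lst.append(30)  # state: [89, 39, 41, 10, 30]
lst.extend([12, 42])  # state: [89, 39, 41, 10, 30, 12, 42]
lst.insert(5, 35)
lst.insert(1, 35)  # [89, 35, 39, 41, 10, 30, 35, 12, 42]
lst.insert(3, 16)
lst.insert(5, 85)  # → [89, 35, 39, 16, 41, 85, 10, 30, 35, 12, 42]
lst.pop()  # 42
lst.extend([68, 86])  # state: [89, 35, 39, 16, 41, 85, 10, 30, 35, 12, 68, 86]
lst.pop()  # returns 86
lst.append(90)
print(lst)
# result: [89, 35, 39, 16, 41, 85, 10, 30, 35, 12, 68, 90]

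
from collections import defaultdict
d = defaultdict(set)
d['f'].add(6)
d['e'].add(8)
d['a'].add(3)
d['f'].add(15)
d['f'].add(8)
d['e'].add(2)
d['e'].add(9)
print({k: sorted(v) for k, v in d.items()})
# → {'f': [6, 8, 15], 'e': [2, 8, 9], 'a': [3]}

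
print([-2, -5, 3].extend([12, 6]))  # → None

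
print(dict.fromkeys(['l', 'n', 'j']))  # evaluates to {'l': None, 'n': None, 'j': None}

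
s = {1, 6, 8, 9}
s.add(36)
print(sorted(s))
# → [1, 6, 8, 9, 36]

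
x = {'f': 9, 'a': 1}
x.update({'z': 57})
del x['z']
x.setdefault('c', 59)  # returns 59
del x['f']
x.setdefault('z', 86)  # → 86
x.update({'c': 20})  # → {'a': 1, 'c': 20, 'z': 86}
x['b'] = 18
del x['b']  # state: {'a': 1, 'c': 20, 'z': 86}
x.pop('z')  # 86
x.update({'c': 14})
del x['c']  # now {'a': 1}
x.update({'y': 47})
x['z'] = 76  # {'a': 1, 'y': 47, 'z': 76}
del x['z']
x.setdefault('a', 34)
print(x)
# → {'a': 1, 'y': 47}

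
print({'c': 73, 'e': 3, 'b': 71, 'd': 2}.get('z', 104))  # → 104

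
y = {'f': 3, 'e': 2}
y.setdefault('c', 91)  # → 91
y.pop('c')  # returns 91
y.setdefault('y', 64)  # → 64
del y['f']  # {'e': 2, 'y': 64}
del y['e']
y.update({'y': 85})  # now {'y': 85}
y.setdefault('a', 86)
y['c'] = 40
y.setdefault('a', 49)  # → 86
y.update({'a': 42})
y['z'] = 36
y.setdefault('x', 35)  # 35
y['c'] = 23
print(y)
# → {'y': 85, 'a': 42, 'c': 23, 'z': 36, 'x': 35}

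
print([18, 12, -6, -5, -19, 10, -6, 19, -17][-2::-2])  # [19, 10, -5, 12]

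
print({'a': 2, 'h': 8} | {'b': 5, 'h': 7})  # {'a': 2, 'h': 7, 'b': 5}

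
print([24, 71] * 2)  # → [24, 71, 24, 71]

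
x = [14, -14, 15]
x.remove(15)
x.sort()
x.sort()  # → [-14, 14]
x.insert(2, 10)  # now [-14, 14, 10]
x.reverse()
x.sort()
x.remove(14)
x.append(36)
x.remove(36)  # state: [-14, 10]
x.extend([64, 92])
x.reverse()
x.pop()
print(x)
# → [92, 64, 10]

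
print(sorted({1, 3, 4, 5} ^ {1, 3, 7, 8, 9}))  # [4, 5, 7, 8, 9]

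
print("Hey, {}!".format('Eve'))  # Hey, Eve!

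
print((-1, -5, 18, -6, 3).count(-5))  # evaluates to 1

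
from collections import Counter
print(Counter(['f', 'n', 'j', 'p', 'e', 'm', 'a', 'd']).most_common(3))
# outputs [('f', 1), ('n', 1), ('j', 1)]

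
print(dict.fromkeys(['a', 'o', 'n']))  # {'a': None, 'o': None, 'n': None}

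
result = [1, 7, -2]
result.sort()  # [-2, 1, 7]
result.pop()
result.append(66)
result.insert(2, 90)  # [-2, 1, 90, 66]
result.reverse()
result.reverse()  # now [-2, 1, 90, 66]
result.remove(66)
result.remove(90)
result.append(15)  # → [-2, 1, 15]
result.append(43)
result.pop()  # 43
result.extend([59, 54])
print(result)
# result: [-2, 1, 15, 59, 54]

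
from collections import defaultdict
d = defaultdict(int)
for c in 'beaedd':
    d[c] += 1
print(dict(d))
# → {'b': 1, 'e': 2, 'a': 1, 'd': 2}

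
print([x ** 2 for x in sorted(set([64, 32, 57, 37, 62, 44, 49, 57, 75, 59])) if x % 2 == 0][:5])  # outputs [1024, 1936, 3844, 4096]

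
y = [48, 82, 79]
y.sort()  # [48, 79, 82]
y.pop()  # 82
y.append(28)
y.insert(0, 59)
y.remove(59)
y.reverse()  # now [28, 79, 48]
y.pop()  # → 48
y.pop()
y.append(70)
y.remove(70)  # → [28]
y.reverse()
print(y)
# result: [28]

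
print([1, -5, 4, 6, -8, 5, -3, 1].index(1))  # 0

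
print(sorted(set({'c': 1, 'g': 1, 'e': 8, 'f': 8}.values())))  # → [1, 8]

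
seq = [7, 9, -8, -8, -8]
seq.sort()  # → [-8, -8, -8, 7, 9]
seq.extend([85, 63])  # [-8, -8, -8, 7, 9, 85, 63]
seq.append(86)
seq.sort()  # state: [-8, -8, -8, 7, 9, 63, 85, 86]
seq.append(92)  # [-8, -8, -8, 7, 9, 63, 85, 86, 92]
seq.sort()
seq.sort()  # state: [-8, -8, -8, 7, 9, 63, 85, 86, 92]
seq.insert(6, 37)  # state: [-8, -8, -8, 7, 9, 63, 37, 85, 86, 92]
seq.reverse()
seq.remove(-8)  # [92, 86, 85, 37, 63, 9, 7, -8, -8]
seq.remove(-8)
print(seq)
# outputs [92, 86, 85, 37, 63, 9, 7, -8]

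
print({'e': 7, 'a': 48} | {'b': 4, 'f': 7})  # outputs {'e': 7, 'a': 48, 'b': 4, 'f': 7}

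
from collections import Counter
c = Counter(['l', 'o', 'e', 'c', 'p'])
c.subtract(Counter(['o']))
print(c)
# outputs Counter({'l': 1, 'e': 1, 'c': 1, 'p': 1, 'o': 0})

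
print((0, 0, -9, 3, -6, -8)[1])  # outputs 0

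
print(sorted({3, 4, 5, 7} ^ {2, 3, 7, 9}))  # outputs [2, 4, 5, 9]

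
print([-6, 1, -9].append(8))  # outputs None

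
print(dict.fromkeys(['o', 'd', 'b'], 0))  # {'o': 0, 'd': 0, 'b': 0}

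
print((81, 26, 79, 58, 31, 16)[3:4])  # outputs (58,)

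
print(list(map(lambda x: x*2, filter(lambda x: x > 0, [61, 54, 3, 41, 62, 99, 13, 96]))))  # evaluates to [122, 108, 6, 82, 124, 198, 26, 192]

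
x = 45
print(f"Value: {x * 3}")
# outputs Value: 135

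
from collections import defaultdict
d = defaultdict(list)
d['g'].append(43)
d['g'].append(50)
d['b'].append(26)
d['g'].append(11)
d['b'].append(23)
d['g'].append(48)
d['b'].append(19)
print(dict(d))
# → {'g': [43, 50, 11, 48], 'b': [26, 23, 19]}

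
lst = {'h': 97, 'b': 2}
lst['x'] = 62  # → {'h': 97, 'b': 2, 'x': 62}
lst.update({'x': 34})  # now {'h': 97, 'b': 2, 'x': 34}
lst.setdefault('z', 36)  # 36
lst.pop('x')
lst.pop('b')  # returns 2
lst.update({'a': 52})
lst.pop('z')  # 36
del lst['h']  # {'a': 52}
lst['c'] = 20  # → {'a': 52, 'c': 20}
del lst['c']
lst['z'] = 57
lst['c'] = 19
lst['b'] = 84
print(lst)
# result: {'a': 52, 'z': 57, 'c': 19, 'b': 84}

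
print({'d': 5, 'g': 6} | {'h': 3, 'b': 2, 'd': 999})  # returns {'d': 999, 'g': 6, 'h': 3, 'b': 2}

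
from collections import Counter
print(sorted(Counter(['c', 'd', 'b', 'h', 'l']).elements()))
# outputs ['b', 'c', 'd', 'h', 'l']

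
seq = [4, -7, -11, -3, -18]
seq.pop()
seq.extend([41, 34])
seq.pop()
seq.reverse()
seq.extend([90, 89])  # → [41, -3, -11, -7, 4, 90, 89]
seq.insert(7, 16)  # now [41, -3, -11, -7, 4, 90, 89, 16]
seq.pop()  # 16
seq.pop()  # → 89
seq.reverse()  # [90, 4, -7, -11, -3, 41]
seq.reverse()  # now [41, -3, -11, -7, 4, 90]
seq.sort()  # [-11, -7, -3, 4, 41, 90]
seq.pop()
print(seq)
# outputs [-11, -7, -3, 4, 41]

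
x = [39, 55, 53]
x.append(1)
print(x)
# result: [39, 55, 53, 1]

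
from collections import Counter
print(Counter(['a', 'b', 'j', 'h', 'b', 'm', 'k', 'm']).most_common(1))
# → [('b', 2)]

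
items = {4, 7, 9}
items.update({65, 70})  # {4, 7, 9, 65, 70}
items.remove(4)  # {7, 9, 65, 70}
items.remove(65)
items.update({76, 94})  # {7, 9, 70, 76, 94}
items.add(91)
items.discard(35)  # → {7, 9, 70, 76, 91, 94}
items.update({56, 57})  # {7, 9, 56, 57, 70, 76, 91, 94}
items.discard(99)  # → {7, 9, 56, 57, 70, 76, 91, 94}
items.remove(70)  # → {7, 9, 56, 57, 76, 91, 94}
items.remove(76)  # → {7, 9, 56, 57, 91, 94}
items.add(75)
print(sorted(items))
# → [7, 9, 56, 57, 75, 91, 94]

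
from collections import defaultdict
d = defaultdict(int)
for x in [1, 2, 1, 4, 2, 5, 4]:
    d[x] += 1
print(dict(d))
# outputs {1: 2, 2: 2, 4: 2, 5: 1}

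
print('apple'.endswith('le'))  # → True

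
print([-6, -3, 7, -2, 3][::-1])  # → [3, -2, 7, -3, -6]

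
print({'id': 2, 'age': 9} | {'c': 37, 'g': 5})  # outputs {'id': 2, 'age': 9, 'c': 37, 'g': 5}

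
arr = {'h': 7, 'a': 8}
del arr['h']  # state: {'a': 8}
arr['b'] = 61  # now {'a': 8, 'b': 61}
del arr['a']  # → {'b': 61}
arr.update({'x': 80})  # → {'b': 61, 'x': 80}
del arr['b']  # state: {'x': 80}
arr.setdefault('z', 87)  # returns 87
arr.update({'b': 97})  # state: {'x': 80, 'z': 87, 'b': 97}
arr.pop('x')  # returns 80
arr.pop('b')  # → 97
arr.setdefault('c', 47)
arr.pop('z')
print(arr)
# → {'c': 47}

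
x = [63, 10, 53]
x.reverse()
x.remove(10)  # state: [53, 63]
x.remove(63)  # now [53]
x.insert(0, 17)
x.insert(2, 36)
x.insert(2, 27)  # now [17, 53, 27, 36]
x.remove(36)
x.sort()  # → [17, 27, 53]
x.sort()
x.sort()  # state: [17, 27, 53]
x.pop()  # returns 53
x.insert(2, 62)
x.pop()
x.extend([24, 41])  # [17, 27, 24, 41]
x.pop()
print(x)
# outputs [17, 27, 24]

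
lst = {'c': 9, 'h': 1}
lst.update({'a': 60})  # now {'c': 9, 'h': 1, 'a': 60}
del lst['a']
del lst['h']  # {'c': 9}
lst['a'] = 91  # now {'c': 9, 'a': 91}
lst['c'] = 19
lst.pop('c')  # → 19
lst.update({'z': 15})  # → {'a': 91, 'z': 15}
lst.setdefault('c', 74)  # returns 74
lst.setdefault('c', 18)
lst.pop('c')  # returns 74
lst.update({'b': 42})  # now {'a': 91, 'z': 15, 'b': 42}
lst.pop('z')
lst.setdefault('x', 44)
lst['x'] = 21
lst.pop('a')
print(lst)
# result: {'b': 42, 'x': 21}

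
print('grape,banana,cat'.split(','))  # ['grape', 'banana', 'cat']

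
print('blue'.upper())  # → BLUE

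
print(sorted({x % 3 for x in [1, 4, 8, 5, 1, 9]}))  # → [0, 1, 2]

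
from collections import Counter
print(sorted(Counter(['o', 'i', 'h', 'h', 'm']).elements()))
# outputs ['h', 'h', 'i', 'm', 'o']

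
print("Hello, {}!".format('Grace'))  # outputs Hello, Grace!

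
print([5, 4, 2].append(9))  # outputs None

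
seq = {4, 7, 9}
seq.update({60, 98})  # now {4, 7, 9, 60, 98}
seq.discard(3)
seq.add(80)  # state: {4, 7, 9, 60, 80, 98}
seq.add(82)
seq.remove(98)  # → {4, 7, 9, 60, 80, 82}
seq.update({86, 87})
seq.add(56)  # {4, 7, 9, 56, 60, 80, 82, 86, 87}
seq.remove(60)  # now {4, 7, 9, 56, 80, 82, 86, 87}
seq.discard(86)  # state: {4, 7, 9, 56, 80, 82, 87}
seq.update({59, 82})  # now {4, 7, 9, 56, 59, 80, 82, 87}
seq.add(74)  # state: {4, 7, 9, 56, 59, 74, 80, 82, 87}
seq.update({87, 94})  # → {4, 7, 9, 56, 59, 74, 80, 82, 87, 94}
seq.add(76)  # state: {4, 7, 9, 56, 59, 74, 76, 80, 82, 87, 94}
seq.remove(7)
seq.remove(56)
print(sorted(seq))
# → [4, 9, 59, 74, 76, 80, 82, 87, 94]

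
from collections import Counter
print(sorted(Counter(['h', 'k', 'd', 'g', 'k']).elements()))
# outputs ['d', 'g', 'h', 'k', 'k']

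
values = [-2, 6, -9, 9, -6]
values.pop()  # -6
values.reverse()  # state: [9, -9, 6, -2]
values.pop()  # -2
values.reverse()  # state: [6, -9, 9]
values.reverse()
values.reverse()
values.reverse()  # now [9, -9, 6]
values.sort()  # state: [-9, 6, 9]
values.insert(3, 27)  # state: [-9, 6, 9, 27]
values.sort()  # [-9, 6, 9, 27]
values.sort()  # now [-9, 6, 9, 27]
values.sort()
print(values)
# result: [-9, 6, 9, 27]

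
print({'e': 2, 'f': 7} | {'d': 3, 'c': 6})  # {'e': 2, 'f': 7, 'd': 3, 'c': 6}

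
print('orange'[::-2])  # enr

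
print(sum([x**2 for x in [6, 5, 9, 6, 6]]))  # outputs 214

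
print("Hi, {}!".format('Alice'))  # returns Hi, Alice!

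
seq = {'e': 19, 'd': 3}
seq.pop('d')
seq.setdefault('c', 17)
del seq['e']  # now {'c': 17}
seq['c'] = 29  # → {'c': 29}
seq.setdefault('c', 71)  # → 29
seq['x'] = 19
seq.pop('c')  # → 29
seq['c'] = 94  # {'x': 19, 'c': 94}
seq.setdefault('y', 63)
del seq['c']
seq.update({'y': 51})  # {'x': 19, 'y': 51}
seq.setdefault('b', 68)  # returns 68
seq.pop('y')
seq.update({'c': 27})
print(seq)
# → {'x': 19, 'b': 68, 'c': 27}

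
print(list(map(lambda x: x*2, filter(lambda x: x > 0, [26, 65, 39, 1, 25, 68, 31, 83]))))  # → [52, 130, 78, 2, 50, 136, 62, 166]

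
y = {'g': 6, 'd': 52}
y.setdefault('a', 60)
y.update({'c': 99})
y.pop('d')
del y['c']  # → {'g': 6, 'a': 60}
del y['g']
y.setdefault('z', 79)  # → 79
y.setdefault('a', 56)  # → 60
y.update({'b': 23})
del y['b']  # {'a': 60, 'z': 79}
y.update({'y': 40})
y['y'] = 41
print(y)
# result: {'a': 60, 'z': 79, 'y': 41}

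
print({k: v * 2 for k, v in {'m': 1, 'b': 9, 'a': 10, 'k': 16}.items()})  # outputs {'m': 2, 'b': 18, 'a': 20, 'k': 32}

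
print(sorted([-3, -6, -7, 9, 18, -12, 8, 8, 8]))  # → [-12, -7, -6, -3, 8, 8, 8, 9, 18]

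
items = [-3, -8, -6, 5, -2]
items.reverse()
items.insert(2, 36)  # [-2, 5, 36, -6, -8, -3]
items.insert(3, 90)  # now [-2, 5, 36, 90, -6, -8, -3]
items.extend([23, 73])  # [-2, 5, 36, 90, -6, -8, -3, 23, 73]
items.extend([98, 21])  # [-2, 5, 36, 90, -6, -8, -3, 23, 73, 98, 21]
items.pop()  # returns 21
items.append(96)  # [-2, 5, 36, 90, -6, -8, -3, 23, 73, 98, 96]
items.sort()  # [-8, -6, -3, -2, 5, 23, 36, 73, 90, 96, 98]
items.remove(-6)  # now [-8, -3, -2, 5, 23, 36, 73, 90, 96, 98]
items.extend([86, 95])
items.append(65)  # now [-8, -3, -2, 5, 23, 36, 73, 90, 96, 98, 86, 95, 65]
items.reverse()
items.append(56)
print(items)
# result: [65, 95, 86, 98, 96, 90, 73, 36, 23, 5, -2, -3, -8, 56]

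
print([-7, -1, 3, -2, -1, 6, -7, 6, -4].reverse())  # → None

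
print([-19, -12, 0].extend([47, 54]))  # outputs None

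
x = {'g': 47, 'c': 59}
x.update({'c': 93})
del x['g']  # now {'c': 93}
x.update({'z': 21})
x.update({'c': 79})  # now {'c': 79, 'z': 21}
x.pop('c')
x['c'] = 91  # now {'z': 21, 'c': 91}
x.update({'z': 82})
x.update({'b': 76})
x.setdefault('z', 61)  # 82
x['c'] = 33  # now {'z': 82, 'c': 33, 'b': 76}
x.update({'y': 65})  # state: {'z': 82, 'c': 33, 'b': 76, 'y': 65}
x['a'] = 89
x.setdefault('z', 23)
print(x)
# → {'z': 82, 'c': 33, 'b': 76, 'y': 65, 'a': 89}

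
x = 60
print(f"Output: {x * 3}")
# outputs Output: 180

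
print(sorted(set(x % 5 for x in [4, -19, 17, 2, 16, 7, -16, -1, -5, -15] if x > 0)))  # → [1, 2, 4]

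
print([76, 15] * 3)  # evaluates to [76, 15, 76, 15, 76, 15]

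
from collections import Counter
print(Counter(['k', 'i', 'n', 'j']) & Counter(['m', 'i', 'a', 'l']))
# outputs Counter({'i': 1})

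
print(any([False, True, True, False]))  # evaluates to True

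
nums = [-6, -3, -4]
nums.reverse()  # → [-4, -3, -6]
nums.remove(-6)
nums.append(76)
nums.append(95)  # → [-4, -3, 76, 95]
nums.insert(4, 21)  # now [-4, -3, 76, 95, 21]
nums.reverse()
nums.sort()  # [-4, -3, 21, 76, 95]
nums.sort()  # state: [-4, -3, 21, 76, 95]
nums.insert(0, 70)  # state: [70, -4, -3, 21, 76, 95]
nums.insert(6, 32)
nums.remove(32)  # [70, -4, -3, 21, 76, 95]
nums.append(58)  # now [70, -4, -3, 21, 76, 95, 58]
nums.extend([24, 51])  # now [70, -4, -3, 21, 76, 95, 58, 24, 51]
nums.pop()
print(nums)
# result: [70, -4, -3, 21, 76, 95, 58, 24]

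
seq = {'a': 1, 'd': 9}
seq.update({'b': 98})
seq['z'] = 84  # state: {'a': 1, 'd': 9, 'b': 98, 'z': 84}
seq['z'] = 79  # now {'a': 1, 'd': 9, 'b': 98, 'z': 79}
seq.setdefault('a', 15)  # 1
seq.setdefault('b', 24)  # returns 98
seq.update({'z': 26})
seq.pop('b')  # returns 98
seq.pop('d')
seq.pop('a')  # 1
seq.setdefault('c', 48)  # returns 48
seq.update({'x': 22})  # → {'z': 26, 'c': 48, 'x': 22}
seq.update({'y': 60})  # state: {'z': 26, 'c': 48, 'x': 22, 'y': 60}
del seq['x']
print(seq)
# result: {'z': 26, 'c': 48, 'y': 60}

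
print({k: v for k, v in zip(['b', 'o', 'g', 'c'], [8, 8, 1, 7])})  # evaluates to {'b': 8, 'o': 8, 'g': 1, 'c': 7}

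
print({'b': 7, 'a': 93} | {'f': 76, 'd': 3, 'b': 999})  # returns {'b': 999, 'a': 93, 'f': 76, 'd': 3}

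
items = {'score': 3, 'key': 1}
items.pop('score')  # 3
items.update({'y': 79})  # {'key': 1, 'y': 79}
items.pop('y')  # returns 79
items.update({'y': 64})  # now {'key': 1, 'y': 64}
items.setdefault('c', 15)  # 15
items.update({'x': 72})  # {'key': 1, 'y': 64, 'c': 15, 'x': 72}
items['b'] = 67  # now {'key': 1, 'y': 64, 'c': 15, 'x': 72, 'b': 67}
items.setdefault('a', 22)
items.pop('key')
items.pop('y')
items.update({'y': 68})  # {'c': 15, 'x': 72, 'b': 67, 'a': 22, 'y': 68}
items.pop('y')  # 68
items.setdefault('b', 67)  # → 67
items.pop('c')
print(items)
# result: {'x': 72, 'b': 67, 'a': 22}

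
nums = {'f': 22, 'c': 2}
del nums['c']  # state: {'f': 22}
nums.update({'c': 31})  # {'f': 22, 'c': 31}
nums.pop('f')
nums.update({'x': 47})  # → {'c': 31, 'x': 47}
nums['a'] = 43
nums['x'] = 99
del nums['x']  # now {'c': 31, 'a': 43}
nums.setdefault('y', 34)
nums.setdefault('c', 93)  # 31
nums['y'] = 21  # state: {'c': 31, 'a': 43, 'y': 21}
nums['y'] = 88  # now {'c': 31, 'a': 43, 'y': 88}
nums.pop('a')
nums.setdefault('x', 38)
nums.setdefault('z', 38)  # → 38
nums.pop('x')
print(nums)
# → {'c': 31, 'y': 88, 'z': 38}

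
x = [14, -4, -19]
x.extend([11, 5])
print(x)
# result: [14, -4, -19, 11, 5]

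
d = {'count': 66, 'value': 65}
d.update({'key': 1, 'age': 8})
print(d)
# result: {'count': 66, 'value': 65, 'key': 1, 'age': 8}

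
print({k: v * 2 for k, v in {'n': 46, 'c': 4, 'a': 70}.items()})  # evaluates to {'n': 92, 'c': 8, 'a': 140}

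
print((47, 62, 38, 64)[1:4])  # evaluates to (62, 38, 64)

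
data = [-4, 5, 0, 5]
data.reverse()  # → [5, 0, 5, -4]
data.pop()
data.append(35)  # [5, 0, 5, 35]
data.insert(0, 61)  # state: [61, 5, 0, 5, 35]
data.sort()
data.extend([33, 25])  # [0, 5, 5, 35, 61, 33, 25]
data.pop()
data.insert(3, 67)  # [0, 5, 5, 67, 35, 61, 33]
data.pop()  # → 33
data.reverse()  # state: [61, 35, 67, 5, 5, 0]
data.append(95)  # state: [61, 35, 67, 5, 5, 0, 95]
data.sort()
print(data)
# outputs [0, 5, 5, 35, 61, 67, 95]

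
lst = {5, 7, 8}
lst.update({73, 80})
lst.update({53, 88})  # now {5, 7, 8, 53, 73, 80, 88}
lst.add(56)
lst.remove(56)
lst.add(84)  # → {5, 7, 8, 53, 73, 80, 84, 88}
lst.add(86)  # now {5, 7, 8, 53, 73, 80, 84, 86, 88}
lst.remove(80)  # {5, 7, 8, 53, 73, 84, 86, 88}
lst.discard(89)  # {5, 7, 8, 53, 73, 84, 86, 88}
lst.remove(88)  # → {5, 7, 8, 53, 73, 84, 86}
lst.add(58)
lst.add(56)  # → {5, 7, 8, 53, 56, 58, 73, 84, 86}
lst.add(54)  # {5, 7, 8, 53, 54, 56, 58, 73, 84, 86}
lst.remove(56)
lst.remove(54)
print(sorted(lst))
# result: [5, 7, 8, 53, 58, 73, 84, 86]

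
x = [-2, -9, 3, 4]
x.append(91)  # [-2, -9, 3, 4, 91]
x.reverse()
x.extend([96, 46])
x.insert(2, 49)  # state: [91, 4, 49, 3, -9, -2, 96, 46]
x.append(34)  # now [91, 4, 49, 3, -9, -2, 96, 46, 34]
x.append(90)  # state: [91, 4, 49, 3, -9, -2, 96, 46, 34, 90]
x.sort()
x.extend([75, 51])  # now [-9, -2, 3, 4, 34, 46, 49, 90, 91, 96, 75, 51]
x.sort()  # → [-9, -2, 3, 4, 34, 46, 49, 51, 75, 90, 91, 96]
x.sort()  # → [-9, -2, 3, 4, 34, 46, 49, 51, 75, 90, 91, 96]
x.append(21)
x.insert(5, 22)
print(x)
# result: [-9, -2, 3, 4, 34, 22, 46, 49, 51, 75, 90, 91, 96, 21]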